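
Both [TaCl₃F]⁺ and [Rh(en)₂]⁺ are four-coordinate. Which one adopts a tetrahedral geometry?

For [TaCl₃F]⁺: Each chloride is −1; each fluoride is −1; balancing the +1 overall charge requires Ta(V). Ta sits in group 5, so the d-electron count is 5 − 5 = 0. A d⁰ ion has no crystal-field stabilisation preference between square planar and tetrahedral, so four ligands adopt the sterically favoured tetrahedral geometry. → tetrahedral.
For [Rh(en)₂]⁺: Summing ligand charges against the +1 overall charge gives an oxidation state of +1 for rhodium. Group 9 minus oxidation state 1 gives a d⁸ configuration. A 4d d⁸ ion has a large crystal-field splitting; square planar leaves the high-energy d_{x²−y²} orbital empty and maximises CFSE. → square planar.

[TaCl₃F]⁺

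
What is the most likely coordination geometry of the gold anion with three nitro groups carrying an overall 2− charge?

trigonal planar

Summing ligand charges against the −2 overall charge gives an oxidation state of +1 for gold.
Au sits in group 11, so the d-electron count is 11 − 1 = 10.
Coordination number: 3.
Three ligands around a d¹⁰ centre minimise repulsion in a trigonal-planar arrangement.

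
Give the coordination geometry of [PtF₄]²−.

Ligand charges: each fluoride is −1. With an overall charge of −2 the platinum centre must be in the +2 oxidation state.
Group 10 minus oxidation state 2 gives a d⁸ configuration.
Coordination number: 4.
A 5d d⁸ ion has a large crystal-field splitting; square planar leaves the high-energy d_{x²−y²} orbital empty and maximises CFSE.

square planar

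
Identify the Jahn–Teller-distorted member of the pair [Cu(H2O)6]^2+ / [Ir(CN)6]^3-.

[Cu(H2O)6]^2+

[Cu(H2O)6]^2+: Water is neutral; balancing the +2 overall charge requires Cu(II). Copper is a group-11 element; Cu(II) is therefore d⁹. The t₂g⁶e_g³ configuration has an unevenly filled e_g set; the Jahn–Teller theorem predicts a tetragonal distortion (typically axial elongation) to lift the degeneracy.
[Ir(CN)6]^3-: Each cyanide is −1; balancing the −3 overall charge requires Ir(III). Group 9 minus oxidation state 3 gives a d⁶ configuration. A 5d ion has a large Δₒ and is invariably low-spin. The d⁶ configuration leaves the e_g set evenly filled (or empty) — no strong Jahn–Teller driving force.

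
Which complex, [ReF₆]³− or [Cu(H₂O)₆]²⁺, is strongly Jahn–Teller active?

[Cu(H₂O)₆]²⁺

[ReF₆]³−: Each fluoride is −1; balancing the −3 overall charge requires Re(III). Re sits in group 7, so the d-electron count is 7 − 3 = 4. A 5d ion has a large Δₒ and is invariably low-spin. The d⁴ configuration leaves the e_g set evenly filled (or empty) — no strong Jahn–Teller driving force.
[Cu(H₂O)₆]²⁺: Summing ligand charges against the +2 overall charge gives an oxidation state of +2 for copper. Cu sits in group 11, so the d-electron count is 11 − 2 = 9. The t₂g⁶e_g³ configuration has an unevenly filled e_g set; the Jahn–Teller theorem predicts a tetragonal distortion (typically axial elongation) to lift the degeneracy.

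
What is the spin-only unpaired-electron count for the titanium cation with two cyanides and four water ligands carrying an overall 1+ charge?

Summing ligand charges against the +1 overall charge gives an oxidation state of +3 for titanium.
Titanium is a group-4 element; Ti(III) is therefore d¹.
In an octahedral field the d¹ configuration is t₂g¹e_g⁰ (only one arrangement possible), giving 1 unpaired electron.

1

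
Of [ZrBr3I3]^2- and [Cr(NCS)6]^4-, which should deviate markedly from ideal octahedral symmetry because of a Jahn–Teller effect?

[Cr(NCS)6]^4-

[ZrBr3I3]^2-: Ligand charges: each bromide is −1; each iodide is −1. With an overall charge of −2 the zirconium centre must be in the +4 oxidation state. Zirconium is a group-4 element; Zr(IV) is therefore d⁰. The d⁰ configuration leaves the e_g set evenly filled (or empty) — no strong Jahn–Teller driving force.
[Cr(NCS)6]^4-: Ligand charges: each isothiocyanate is −1. With an overall charge of −4 the chromium centre must be in the +2 oxidation state. Cr sits in group 6, so the d-electron count is 6 − 2 = 4. Isothiocyanate is a weak-field ligand for a first-row metal, so the complex is high-spin. The t₂g³e_g¹ (high-spin) configuration has an unevenly filled e_g set; the Jahn–Teller theorem predicts a tetragonal distortion (typically axial elongation) to lift the degeneracy.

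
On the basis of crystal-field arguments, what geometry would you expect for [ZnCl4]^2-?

Each chloride is −1; balancing the −2 overall charge requires Zn(II).
Group 12 minus oxidation state 2 gives a d¹⁰ configuration.
With 4 monodentate ligands the coordination number is 4.
A d¹⁰ ion has no crystal-field stabilisation preference between square planar and tetrahedral, so four ligands adopt the sterically favoured tetrahedral geometry.

tetrahedral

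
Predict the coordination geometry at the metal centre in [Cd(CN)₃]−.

trigonal planar

Ligand charges: each cyanide is −1. With an overall charge of −1 the cadmium centre must be in the +2 oxidation state.
Cadmium is a group-12 element; Cd(II) is therefore d¹⁰.
Coordination number: 3.
Three ligands around a d¹⁰ centre minimise repulsion in a trigonal-planar arrangement.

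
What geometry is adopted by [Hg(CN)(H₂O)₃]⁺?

Ligand charges: each cyanide is −1; water is neutral. With an overall charge of +1 the mercury centre must be in the +2 oxidation state.
Mercury is a group-12 element; Hg(II) is therefore d¹⁰.
Coordination number: 4.
A d¹⁰ ion has no crystal-field stabilisation preference between square planar and tetrahedral, so four ligands adopt the sterically favoured tetrahedral geometry.

tetrahedral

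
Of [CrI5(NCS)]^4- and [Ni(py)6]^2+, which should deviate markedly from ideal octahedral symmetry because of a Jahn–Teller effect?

[CrI5(NCS)]^4-

[CrI5(NCS)]^4-: Ligand charges: each iodide is −1; each isothiocyanate is −1. With an overall charge of −4 the chromium centre must be in the +2 oxidation state. Group 6 minus oxidation state 2 gives a d⁴ configuration. Iodide and isothiocyanate are weak-field ligands for a first-row metal, so the complex is high-spin. The t₂g³e_g¹ (high-spin) configuration has an unevenly filled e_g set; the Jahn–Teller theorem predicts a tetragonal distortion (typically axial elongation) to lift the degeneracy.
[Ni(py)6]^2+: Pyridine is neutral; balancing the +2 overall charge requires Ni(II). Nickel is a group-10 element; Ni(II) is therefore d⁸. The d⁸ configuration leaves the e_g set evenly filled (or empty) — no strong Jahn–Teller driving force.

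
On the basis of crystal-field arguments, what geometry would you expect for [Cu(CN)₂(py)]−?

Ligand charges: each cyanide is −1; pyridine is neutral. With an overall charge of −1 the copper centre must be in the +1 oxidation state.
Group 11 minus oxidation state 1 gives a d¹⁰ configuration.
Coordination number: 3.
Three ligands around a d¹⁰ centre minimise repulsion in a trigonal-planar arrangement.

trigonal planar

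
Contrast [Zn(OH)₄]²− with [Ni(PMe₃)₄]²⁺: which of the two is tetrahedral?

[Zn(OH)₄]²−

For [Zn(OH)₄]²−: Ligand charges: each hydroxide is −1. With an overall charge of −2 the zinc centre must be in the +2 oxidation state. Zinc is a group-12 element; Zn(II) is therefore d¹⁰. A d¹⁰ ion has no crystal-field stabilisation preference between square planar and tetrahedral, so four ligands adopt the sterically favoured tetrahedral geometry. → tetrahedral.
For [Ni(PMe₃)₄]²⁺: Ligand charges: trimethylphosphine is neutral. With an overall charge of +2 the nickel centre must be in the +2 oxidation state. Ni sits in group 10, so the d-electron count is 10 − 2 = 8. Trimethylphosphine is a strong-field ligand (high in the spectrochemical series). A 3d d⁸ ion with strong-field ligands gains enough CFSE to favour square planar over tetrahedral. → square planar.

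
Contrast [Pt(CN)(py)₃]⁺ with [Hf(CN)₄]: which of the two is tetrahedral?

[Hf(CN)₄]

For [Pt(CN)(py)₃]⁺: Each cyanide is −1; pyridine is neutral; balancing the +1 overall charge requires Pt(II). Group 10 minus oxidation state 2 gives a d⁸ configuration. A 5d d⁸ ion has a large crystal-field splitting; square planar leaves the high-energy d_{x²−y²} orbital empty and maximises CFSE. → square planar.
For [Hf(CN)₄]: Each cyanide is −1; balancing the 0 overall charge requires Hf(IV). Group 4 minus oxidation state 4 gives a d⁰ configuration. A d⁰ ion has no crystal-field stabilisation preference between square planar and tetrahedral, so four ligands adopt the sterically favoured tetrahedral geometry. → tetrahedral.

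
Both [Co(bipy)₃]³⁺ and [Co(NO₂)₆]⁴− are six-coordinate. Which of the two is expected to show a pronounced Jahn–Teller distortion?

[Co(bipy)₃]³⁺: Ligand charges: 2,2′-bipyridine is neutral. With an overall charge of +3 the cobalt centre must be in the +3 oxidation state. Group 9 minus oxidation state 3 gives a d⁶ configuration. Co(III) has an exceptionally large octahedral splitting and is low-spin with essentially every ligand except fluoride. The d⁶ configuration leaves the e_g set evenly filled (or empty) — no strong Jahn–Teller driving force.
[Co(NO₂)₆]⁴−: Each nitro (N-bound nitrite) is −1; balancing the −4 overall charge requires Co(II). Group 9 minus oxidation state 2 gives a d⁷ configuration. Nitro (N-bound nitrite) is a strong-field ligand (high in the spectrochemical series) for a first-row metal, so the complex is low-spin. The t₂g⁶e_g¹ (low-spin) configuration has an unevenly filled e_g set; the Jahn–Teller theorem predicts a tetragonal distortion (typically axial elongation) to lift the degeneracy.

[Co(NO₂)₆]⁴−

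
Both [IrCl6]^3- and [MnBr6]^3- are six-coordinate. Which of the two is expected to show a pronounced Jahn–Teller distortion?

[MnBr6]^3-

[IrCl6]^3-: Ligand charges: each chloride is −1. With an overall charge of −3 the iridium centre must be in the +3 oxidation state. Ir sits in group 9, so the d-electron count is 9 − 3 = 6. A 5d ion has a large Δₒ and is invariably low-spin. The d⁶ configuration leaves the e_g set evenly filled (or empty) — no strong Jahn–Teller driving force.
[MnBr6]^3-: Summing ligand charges against the −3 overall charge gives an oxidation state of +3 for manganese. Mn sits in group 7, so the d-electron count is 7 − 3 = 4. Bromide is a weak-field ligand for a first-row metal, so the complex is high-spin. The t₂g³e_g¹ (high-spin) configuration has an unevenly filled e_g set; the Jahn–Teller theorem predicts a tetragonal distortion (typically axial elongation) to lift the degeneracy.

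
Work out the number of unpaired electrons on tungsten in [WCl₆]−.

Ligand charges: each chloride is −1. With an overall charge of −1 the tungsten centre must be in the +5 oxidation state.
W sits in group 6, so the d-electron count is 6 − 5 = 1.
In an octahedral field the d¹ configuration is t₂g¹e_g⁰ (only one arrangement possible), giving 1 unpaired electron.

1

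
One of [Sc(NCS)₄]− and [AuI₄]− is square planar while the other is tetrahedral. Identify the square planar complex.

For [Sc(NCS)₄]−: Each isothiocyanate is −1; balancing the −1 overall charge requires Sc(III). Sc sits in group 3, so the d-electron count is 3 − 3 = 0. A d⁰ ion has no crystal-field stabilisation preference between square planar and tetrahedral, so four ligands adopt the sterically favoured tetrahedral geometry. → tetrahedral.
For [AuI₄]−: Summing ligand charges against the −1 overall charge gives an oxidation state of +3 for gold. Au sits in group 11, so the d-electron count is 11 − 3 = 8. A 5d d⁸ ion has a large crystal-field splitting; square planar leaves the high-energy d_{x²−y²} orbital empty and maximises CFSE. → square planar.

[AuI₄]−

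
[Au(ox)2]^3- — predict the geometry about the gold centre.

tetrahedral

Each oxalate is −2; balancing the −3 overall charge requires Au(I).
Group 11 minus oxidation state 1 gives a d¹⁰ configuration.
Counting donor atoms: 2×oxalate (bidentate) → 4 donors. Coordination number = 4.
A d¹⁰ ion has no crystal-field stabilisation preference between square planar and tetrahedral, so four ligands adopt the sterically favoured tetrahedral geometry.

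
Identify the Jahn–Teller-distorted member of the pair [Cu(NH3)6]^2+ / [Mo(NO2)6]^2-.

[Cu(NH3)6]^2+

[Cu(NH3)6]^2+: Ligand charges: ammonia is neutral. With an overall charge of +2 the copper centre must be in the +2 oxidation state. Cu sits in group 11, so the d-electron count is 11 − 2 = 9. The t₂g⁶e_g³ configuration has an unevenly filled e_g set; the Jahn–Teller theorem predicts a tetragonal distortion (typically axial elongation) to lift the degeneracy.
[Mo(NO2)6]^2-: Each nitro (N-bound nitrite) is −1; balancing the −2 overall charge requires Mo(IV). Molybdenum is a group-6 element; Mo(IV) is therefore d². The d² configuration leaves the e_g set evenly filled (or empty) — no strong Jahn–Teller driving force.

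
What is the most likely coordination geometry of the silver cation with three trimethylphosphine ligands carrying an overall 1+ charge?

trigonal planar

Summing ligand charges against the +1 overall charge gives an oxidation state of +1 for silver.
Group 11 minus oxidation state 1 gives a d¹⁰ configuration.
With 3 monodentate ligands the coordination number is 3.
Three ligands around a d¹⁰ centre minimise repulsion in a trigonal-planar arrangement.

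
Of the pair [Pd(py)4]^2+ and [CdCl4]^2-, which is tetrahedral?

For [Pd(py)4]^2+: Summing ligand charges against the +2 overall charge gives an oxidation state of +2 for palladium. Group 10 minus oxidation state 2 gives a d⁸ configuration. A 4d d⁸ ion has a large crystal-field splitting; square planar leaves the high-energy d_{x²−y²} orbital empty and maximises CFSE. → square planar.
For [CdCl4]^2-: Ligand charges: each chloride is −1. With an overall charge of −2 the cadmium centre must be in the +2 oxidation state. Group 12 minus oxidation state 2 gives a d¹⁰ configuration. A d¹⁰ ion has no crystal-field stabilisation preference between square planar and tetrahedral, so four ligands adopt the sterically favoured tetrahedral geometry. → tetrahedral.

[CdCl4]^2-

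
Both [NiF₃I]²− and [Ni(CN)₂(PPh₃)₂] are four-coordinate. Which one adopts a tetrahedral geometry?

[NiF₃I]²−

For [NiF₃I]²−: Ligand charges: each fluoride is −1; each iodide is −1. With an overall charge of −2 the nickel centre must be in the +2 oxidation state. Ni sits in group 10, so the d-electron count is 10 − 2 = 8. Fluoride and iodide are weak-field ligands. With weak-field ligands the CFSE gain from square planar is small, so a 3d d⁸ ion takes the sterically preferred tetrahedral geometry. → tetrahedral.
For [Ni(CN)₂(PPh₃)₂]: Summing ligand charges against the 0 overall charge gives an oxidation state of +2 for nickel. Group 10 minus oxidation state 2 gives a d⁸ configuration. Cyanide and triphenylphosphine are strong-field ligands (high in the spectrochemical series). A 3d d⁸ ion with strong-field ligands gains enough CFSE to favour square planar over tetrahedral. → square planar.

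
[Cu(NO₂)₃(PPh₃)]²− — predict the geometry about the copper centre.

Summing ligand charges against the −2 overall charge gives an oxidation state of +1 for copper.
Group 11 minus oxidation state 1 gives a d¹⁰ configuration.
Coordination number: 4.
A d¹⁰ ion has no crystal-field stabilisation preference between square planar and tetrahedral, so four ligands adopt the sterically favoured tetrahedral geometry.

tetrahedral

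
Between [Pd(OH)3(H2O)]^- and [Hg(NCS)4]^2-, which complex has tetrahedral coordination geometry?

For [Pd(OH)3(H2O)]^-: Summing ligand charges against the −1 overall charge gives an oxidation state of +2 for palladium. Group 10 minus oxidation state 2 gives a d⁸ configuration. A 4d d⁸ ion has a large crystal-field splitting; square planar leaves the high-energy d_{x²−y²} orbital empty and maximises CFSE. → square planar.
For [Hg(NCS)4]^2-: Summing ligand charges against the −2 overall charge gives an oxidation state of +2 for mercury. Group 12 minus oxidation state 2 gives a d¹⁰ configuration. A d¹⁰ ion has no crystal-field stabilisation preference between square planar and tetrahedral, so four ligands adopt the sterically favoured tetrahedral geometry. → tetrahedral.

[Hg(NCS)4]^2-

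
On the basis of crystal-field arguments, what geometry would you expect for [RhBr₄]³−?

square planar

Each bromide is −1; balancing the −3 overall charge requires Rh(I).
Rh sits in group 9, so the d-electron count is 9 − 1 = 8.
Coordination number: 4.
A 4d d⁸ ion has a large crystal-field splitting; square planar leaves the high-energy d_{x²−y²} orbital empty and maximises CFSE.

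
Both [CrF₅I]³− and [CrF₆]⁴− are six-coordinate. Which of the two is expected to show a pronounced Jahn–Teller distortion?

[CrF₆]⁴−

[CrF₅I]³−: Summing ligand charges against the −3 overall charge gives an oxidation state of +3 for chromium. Chromium is a group-6 element; Cr(III) is therefore d³. The d³ configuration leaves the e_g set evenly filled (or empty) — no strong Jahn–Teller driving force.
[CrF₆]⁴−: Ligand charges: each fluoride is −1. With an overall charge of −4 the chromium centre must be in the +2 oxidation state. Chromium is a group-6 element; Cr(II) is therefore d⁴. Fluoride is a weak-field ligand for a first-row metal, so the complex is high-spin. The t₂g³e_g¹ (high-spin) configuration has an unevenly filled e_g set; the Jahn–Teller theorem predicts a tetragonal distortion (typically axial elongation) to lift the degeneracy.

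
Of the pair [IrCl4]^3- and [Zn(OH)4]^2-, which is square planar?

[IrCl4]^3-

For [IrCl4]^3-: Each chloride is −1; balancing the −3 overall charge requires Ir(I). Ir sits in group 9, so the d-electron count is 9 − 1 = 8. A 5d d⁸ ion has a large crystal-field splitting; square planar leaves the high-energy d_{x²−y²} orbital empty and maximises CFSE. → square planar.
For [Zn(OH)4]^2-: Each hydroxide is −1; balancing the −2 overall charge requires Zn(II). Group 12 minus oxidation state 2 gives a d¹⁰ configuration. A d¹⁰ ion has no crystal-field stabilisation preference between square planar and tetrahedral, so four ligands adopt the sterically favoured tetrahedral geometry. → tetrahedral.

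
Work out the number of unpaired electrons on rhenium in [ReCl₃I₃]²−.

Summing ligand charges against the −2 overall charge gives an oxidation state of +4 for rhenium.
Rhenium is a group-7 element; Re(IV) is therefore d³.
In an octahedral field the d³ configuration is t₂g³e_g⁰ (only one arrangement possible), giving 3 unpaired electrons.

3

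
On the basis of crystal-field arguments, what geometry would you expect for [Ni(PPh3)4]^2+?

Triphenylphosphine is neutral; balancing the +2 overall charge requires Ni(II).
Ni sits in group 10, so the d-electron count is 10 − 2 = 8.
With 4 monodentate ligands the coordination number is 4.
Triphenylphosphine is a strong-field ligand (high in the spectrochemical series).
A 3d d⁸ ion with strong-field ligands gains enough CFSE to favour square planar over tetrahedral.

square planar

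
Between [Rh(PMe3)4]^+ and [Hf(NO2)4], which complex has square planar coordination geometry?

For [Rh(PMe3)4]^+: Trimethylphosphine is neutral; balancing the +1 overall charge requires Rh(I). Rh sits in group 9, so the d-electron count is 9 − 1 = 8. A 4d d⁸ ion has a large crystal-field splitting; square planar leaves the high-energy d_{x²−y²} orbital empty and maximises CFSE. → square planar.
For [Hf(NO2)4]: Summing ligand charges against the 0 overall charge gives an oxidation state of +4 for hafnium. Group 4 minus oxidation state 4 gives a d⁰ configuration. A d⁰ ion has no crystal-field stabilisation preference between square planar and tetrahedral, so four ligands adopt the sterically favoured tetrahedral geometry. → tetrahedral.

[Rh(PMe3)4]^+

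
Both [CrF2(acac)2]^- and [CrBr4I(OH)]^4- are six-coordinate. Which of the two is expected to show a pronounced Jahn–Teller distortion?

[CrF2(acac)2]^-: Summing ligand charges against the −1 overall charge gives an oxidation state of +3 for chromium. Chromium is a group-6 element; Cr(III) is therefore d³. The d³ configuration leaves the e_g set evenly filled (or empty) — no strong Jahn–Teller driving force.
[CrBr4I(OH)]^4-: Summing ligand charges against the −4 overall charge gives an oxidation state of +2 for chromium. Group 6 minus oxidation state 2 gives a d⁴ configuration. Bromide, hydroxide, and iodide are weak-field ligands for a first-row metal, so the complex is high-spin. The t₂g³e_g¹ (high-spin) configuration has an unevenly filled e_g set; the Jahn–Teller theorem predicts a tetragonal distortion (typically axial elongation) to lift the degeneracy.

[CrBr4I(OH)]^4-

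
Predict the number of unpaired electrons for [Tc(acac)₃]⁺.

3

Each acetylacetonate is −1; balancing the +1 overall charge requires Tc(IV).
Group 7 minus oxidation state 4 gives a d³ configuration.
Counting donor atoms: 3×acetylacetonate (bidentate) → 6 donors. Coordination number = 6.
In an octahedral field the d³ configuration is t₂g³e_g⁰ (only one arrangement possible), giving 3 unpaired electrons.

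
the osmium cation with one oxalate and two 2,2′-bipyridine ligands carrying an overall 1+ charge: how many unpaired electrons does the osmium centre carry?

Summing ligand charges against the +1 overall charge gives an oxidation state of +3 for osmium.
Os sits in group 8, so the d-electron count is 8 − 3 = 5.
Counting donor atoms: 1×oxalate (bidentate) → 2 donors; 2×2,2′-bipyridine (bidentate) → 4 donors. Coordination number = 6.
The spin state decides the count: a 5d ion has a large Δₒ and is invariably low-spin.
An octahedral low-spin d⁵ ion is t₂g⁵e_g⁰, giving 1 unpaired electron.

1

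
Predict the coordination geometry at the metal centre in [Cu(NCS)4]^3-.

Each isothiocyanate is −1; balancing the −3 overall charge requires Cu(I).
Copper is a group-11 element; Cu(I) is therefore d¹⁰.
With 4 monodentate ligands the coordination number is 4.
A d¹⁰ ion has no crystal-field stabilisation preference between square planar and tetrahedral, so four ligands adopt the sterically favoured tetrahedral geometry.

tetrahedral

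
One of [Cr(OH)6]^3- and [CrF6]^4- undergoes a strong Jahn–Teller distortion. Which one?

[Cr(OH)6]^3-: Ligand charges: each hydroxide is −1. With an overall charge of −3 the chromium centre must be in the +3 oxidation state. Cr sits in group 6, so the d-electron count is 6 − 3 = 3. The d³ configuration leaves the e_g set evenly filled (or empty) — no strong Jahn–Teller driving force.
[CrF6]^4-: Each fluoride is −1; balancing the −4 overall charge requires Cr(II). Cr sits in group 6, so the d-electron count is 6 − 2 = 4. Fluoride is a weak-field ligand for a first-row metal, so the complex is high-spin. The t₂g³e_g¹ (high-spin) configuration has an unevenly filled e_g set; the Jahn–Teller theorem predicts a tetragonal distortion (typically axial elongation) to lift the degeneracy.

[CrF6]^4-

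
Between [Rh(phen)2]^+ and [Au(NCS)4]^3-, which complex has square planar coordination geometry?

[Rh(phen)2]^+

For [Rh(phen)2]^+: Ligand charges: 1,10-phenanthroline is neutral. With an overall charge of +1 the rhodium centre must be in the +1 oxidation state. Group 9 minus oxidation state 1 gives a d⁸ configuration. A 4d d⁸ ion has a large crystal-field splitting; square planar leaves the high-energy d_{x²−y²} orbital empty and maximises CFSE. → square planar.
For [Au(NCS)4]^3-: Each isothiocyanate is −1; balancing the −3 overall charge requires Au(I). Group 11 minus oxidation state 1 gives a d¹⁰ configuration. A d¹⁰ ion has no crystal-field stabilisation preference between square planar and tetrahedral, so four ligands adopt the sterically favoured tetrahedral geometry. → tetrahedral.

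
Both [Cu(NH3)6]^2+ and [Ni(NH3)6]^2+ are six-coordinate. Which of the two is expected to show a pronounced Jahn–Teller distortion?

[Cu(NH3)6]^2+: Summing ligand charges against the +2 overall charge gives an oxidation state of +2 for copper. Copper is a group-11 element; Cu(II) is therefore d⁹. The t₂g⁶e_g³ configuration has an unevenly filled e_g set; the Jahn–Teller theorem predicts a tetragonal distortion (typically axial elongation) to lift the degeneracy.
[Ni(NH3)6]^2+: Ligand charges: ammonia is neutral. With an overall charge of +2 the nickel centre must be in the +2 oxidation state. Ni sits in group 10, so the d-electron count is 10 − 2 = 8. The d⁸ configuration leaves the e_g set evenly filled (or empty) — no strong Jahn–Teller driving force.

[Cu(NH3)6]^2+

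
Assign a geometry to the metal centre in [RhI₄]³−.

square planar

Summing ligand charges against the −3 overall charge gives an oxidation state of +1 for rhodium.
Group 9 minus oxidation state 1 gives a d⁸ configuration.
Coordination number: 4.
A 4d d⁸ ion has a large crystal-field splitting; square planar leaves the high-energy d_{x²−y²} orbital empty and maximises CFSE.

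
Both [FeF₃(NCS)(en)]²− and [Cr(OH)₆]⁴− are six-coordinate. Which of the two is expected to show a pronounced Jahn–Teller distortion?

[FeF₃(NCS)(en)]²−: Summing ligand charges against the −2 overall charge gives an oxidation state of +2 for iron. Fe sits in group 8, so the d-electron count is 8 − 2 = 6. Fluoride and isothiocyanate are weak-field ligands for a first-row metal, so the complex is high-spin. The d⁶ configuration leaves the e_g set evenly filled (or empty) — no strong Jahn–Teller driving force.
[Cr(OH)₆]⁴−: Summing ligand charges against the −4 overall charge gives an oxidation state of +2 for chromium. Cr sits in group 6, so the d-electron count is 6 − 2 = 4. Hydroxide is a weak-field ligand for a first-row metal, so the complex is high-spin. The t₂g³e_g¹ (high-spin) configuration has an unevenly filled e_g set; the Jahn–Teller theorem predicts a tetragonal distortion (typically axial elongation) to lift the degeneracy.

[Cr(OH)₆]⁴−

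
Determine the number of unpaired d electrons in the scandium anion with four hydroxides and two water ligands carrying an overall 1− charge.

0

Ligand charges: each hydroxide is −1; water is neutral. With an overall charge of −1 the scandium centre must be in the +3 oxidation state.
Group 3 minus oxidation state 3 gives a d⁰ configuration.
In an octahedral field the d⁰ configuration is t₂g⁰e_g⁰, giving 0 unpaired electrons.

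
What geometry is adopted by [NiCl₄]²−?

tetrahedral

Ligand charges: each chloride is −1. With an overall charge of −2 the nickel centre must be in the +2 oxidation state.
Group 10 minus oxidation state 2 gives a d⁸ configuration.
Coordination number: 4.
Chloride is a weak-field ligand.
With weak-field ligands the CFSE gain from square planar is small, so a 3d d⁸ ion takes the sterically preferred tetrahedral geometry.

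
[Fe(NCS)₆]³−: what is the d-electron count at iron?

d5

Ligand charges: each isothiocyanate is −1. With an overall charge of −3 the iron centre must be in the +3 oxidation state.
Group 8 minus oxidation state 3 gives a d⁵ configuration.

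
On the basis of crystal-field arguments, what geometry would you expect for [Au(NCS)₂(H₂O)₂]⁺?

square planar

Ligand charges: each isothiocyanate is −1; water is neutral. With an overall charge of +1 the gold centre must be in the +3 oxidation state.
Group 11 minus oxidation state 3 gives a d⁸ configuration.
With 4 monodentate ligands the coordination number is 4.
A 5d d⁸ ion has a large crystal-field splitting; square planar leaves the high-energy d_{x²−y²} orbital empty and maximises CFSE.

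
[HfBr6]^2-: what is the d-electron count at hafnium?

d⁰

Summing ligand charges against the −2 overall charge gives an oxidation state of +4 for hafnium.
Group 4 minus oxidation state 4 gives a d⁰ configuration.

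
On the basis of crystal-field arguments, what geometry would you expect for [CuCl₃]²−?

trigonal planar

Summing ligand charges against the −2 overall charge gives an oxidation state of +1 for copper.
Cu sits in group 11, so the d-electron count is 11 − 1 = 10.
With 3 monodentate ligands the coordination number is 3.
Three ligands around a d¹⁰ centre minimise repulsion in a trigonal-planar arrangement.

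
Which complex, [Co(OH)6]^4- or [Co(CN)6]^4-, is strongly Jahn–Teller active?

[Co(OH)6]^4-: Summing ligand charges against the −4 overall charge gives an oxidation state of +2 for cobalt. Group 9 minus oxidation state 2 gives a d⁷ configuration. Hydroxide is a weak-field ligand for a first-row metal, so the complex is high-spin. The d⁷ configuration leaves the e_g set evenly filled (or empty) — no strong Jahn–Teller driving force.
[Co(CN)6]^4-: Each cyanide is −1; balancing the −4 overall charge requires Co(II). Co sits in group 9, so the d-electron count is 9 − 2 = 7. Cyanide is a strong-field ligand (high in the spectrochemical series) for a first-row metal, so the complex is low-spin. The t₂g⁶e_g¹ (low-spin) configuration has an unevenly filled e_g set; the Jahn–Teller theorem predicts a tetragonal distortion (typically axial elongation) to lift the degeneracy.

[Co(CN)6]^4-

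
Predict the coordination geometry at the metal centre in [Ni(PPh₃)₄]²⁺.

square planar

Triphenylphosphine is neutral; balancing the +2 overall charge requires Ni(II).
Group 10 minus oxidation state 2 gives a d⁸ configuration.
Coordination number: 4.
Triphenylphosphine is a strong-field ligand (high in the spectrochemical series).
A 3d d⁸ ion with strong-field ligands gains enough CFSE to favour square planar over tetrahedral.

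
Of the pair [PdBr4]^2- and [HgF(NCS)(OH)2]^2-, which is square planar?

For [PdBr4]^2-: Summing ligand charges against the −2 overall charge gives an oxidation state of +2 for palladium. Pd sits in group 10, so the d-electron count is 10 − 2 = 8. A 4d d⁸ ion has a large crystal-field splitting; square planar leaves the high-energy d_{x²−y²} orbital empty and maximises CFSE. → square planar.
For [HgF(NCS)(OH)2]^2-: Each fluoride is −1; each isothiocyanate is −1; each hydroxide is −1; balancing the −2 overall charge requires Hg(II). Hg sits in group 12, so the d-electron count is 12 − 2 = 10. A d¹⁰ ion has no crystal-field stabilisation preference between square planar and tetrahedral, so four ligands adopt the sterically favoured tetrahedral geometry. → tetrahedral.

[PdBr4]^2-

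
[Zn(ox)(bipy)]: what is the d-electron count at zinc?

d10

Summing ligand charges against the 0 overall charge gives an oxidation state of +2 for zinc.
Group 12 minus oxidation state 2 gives a d¹⁰ configuration.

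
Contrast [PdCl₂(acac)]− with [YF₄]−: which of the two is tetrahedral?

For [PdCl₂(acac)]−: Summing ligand charges against the −1 overall charge gives an oxidation state of +2 for palladium. Pd sits in group 10, so the d-electron count is 10 − 2 = 8. A 4d d⁸ ion has a large crystal-field splitting; square planar leaves the high-energy d_{x²−y²} orbital empty and maximises CFSE. → square planar.
For [YF₄]−: Each fluoride is −1; balancing the −1 overall charge requires Y(III). Y sits in group 3, so the d-electron count is 3 − 3 = 0. A d⁰ ion has no crystal-field stabilisation preference between square planar and tetrahedral, so four ligands adopt the sterically favoured tetrahedral geometry. → tetrahedral.

[YF₄]−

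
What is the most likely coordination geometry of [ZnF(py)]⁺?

linear

Each fluoride is −1; pyridine is neutral; balancing the +1 overall charge requires Zn(II).
Zinc is a group-12 element; Zn(II) is therefore d¹⁰.
With 2 monodentate ligands the coordination number is 2.
A d¹⁰ ion with only two ligands adopts a linear arrangement (sp hybridisation; no CFSE preference).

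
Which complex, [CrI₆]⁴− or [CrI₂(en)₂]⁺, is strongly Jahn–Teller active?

[CrI₆]⁴−: Each iodide is −1; balancing the −4 overall charge requires Cr(II). Group 6 minus oxidation state 2 gives a d⁴ configuration. Iodide is a weak-field ligand for a first-row metal, so the complex is high-spin. The t₂g³e_g¹ (high-spin) configuration has an unevenly filled e_g set; the Jahn–Teller theorem predicts a tetragonal distortion (typically axial elongation) to lift the degeneracy.
[CrI₂(en)₂]⁺: Summing ligand charges against the +1 overall charge gives an oxidation state of +3 for chromium. Chromium is a group-6 element; Cr(III) is therefore d³. The d³ configuration leaves the e_g set evenly filled (or empty) — no strong Jahn–Teller driving force.

[CrI₆]⁴−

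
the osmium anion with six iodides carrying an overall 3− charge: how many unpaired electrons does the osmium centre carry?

Summing ligand charges against the −3 overall charge gives an oxidation state of +3 for osmium.
Os sits in group 8, so the d-electron count is 8 − 3 = 5.
The spin state decides the count: a 5d ion has a large Δₒ and is invariably low-spin.
An octahedral low-spin d⁵ ion is t₂g⁵e_g⁰, giving 1 unpaired electron.

1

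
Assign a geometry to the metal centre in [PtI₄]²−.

square planar

Ligand charges: each iodide is −1. With an overall charge of −2 the platinum centre must be in the +2 oxidation state.
Pt sits in group 10, so the d-electron count is 10 − 2 = 8.
With 4 monodentate ligands the coordination number is 4.
A 5d d⁸ ion has a large crystal-field splitting; square planar leaves the high-energy d_{x²−y²} orbital empty and maximises CFSE.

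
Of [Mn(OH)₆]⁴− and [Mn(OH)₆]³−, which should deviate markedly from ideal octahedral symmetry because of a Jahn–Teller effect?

[Mn(OH)₆]³−

[Mn(OH)₆]⁴−: Ligand charges: each hydroxide is −1. With an overall charge of −4 the manganese centre must be in the +2 oxidation state. Mn sits in group 7, so the d-electron count is 7 − 2 = 5. Hydroxide is a weak-field ligand for a first-row metal, so the complex is high-spin. The d⁵ configuration leaves the e_g set evenly filled (or empty) — no strong Jahn–Teller driving force.
[Mn(OH)₆]³−: Each hydroxide is −1; balancing the −3 overall charge requires Mn(III). Mn sits in group 7, so the d-electron count is 7 − 3 = 4. Hydroxide is a weak-field ligand for a first-row metal, so the complex is high-spin. The t₂g³e_g¹ (high-spin) configuration has an unevenly filled e_g set; the Jahn–Teller theorem predicts a tetragonal distortion (typically axial elongation) to lift the degeneracy.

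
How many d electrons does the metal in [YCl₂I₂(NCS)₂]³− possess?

Each chloride is −1; each iodide is −1; each isothiocyanate is −1; balancing the −3 overall charge requires Y(III).
Group 3 minus oxidation state 3 gives a d⁰ configuration.

d⁰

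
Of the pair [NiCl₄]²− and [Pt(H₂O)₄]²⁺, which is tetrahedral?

[NiCl₄]²−

For [NiCl₄]²−: Summing ligand charges against the −2 overall charge gives an oxidation state of +2 for nickel. Nickel is a group-10 element; Ni(II) is therefore d⁸. Chloride is a weak-field ligand. With weak-field ligands the CFSE gain from square planar is small, so a 3d d⁸ ion takes the sterically preferred tetrahedral geometry. → tetrahedral.
For [Pt(H₂O)₄]²⁺: Summing ligand charges against the +2 overall charge gives an oxidation state of +2 for platinum. Platinum is a group-10 element; Pt(II) is therefore d⁸. A 5d d⁸ ion has a large crystal-field splitting; square planar leaves the high-energy d_{x²−y²} orbital empty and maximises CFSE. → square planar.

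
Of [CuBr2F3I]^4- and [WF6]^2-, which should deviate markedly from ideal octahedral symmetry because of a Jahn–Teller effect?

[CuBr2F3I]^4-

[CuBr2F3I]^4-: Ligand charges: each bromide is −1; each fluoride is −1; each iodide is −1. With an overall charge of −4 the copper centre must be in the +2 oxidation state. Cu sits in group 11, so the d-electron count is 11 − 2 = 9. The t₂g⁶e_g³ configuration has an unevenly filled e_g set; the Jahn–Teller theorem predicts a tetragonal distortion (typically axial elongation) to lift the degeneracy.
[WF6]^2-: Each fluoride is −1; balancing the −2 overall charge requires W(IV). Group 6 minus oxidation state 4 gives a d² configuration. The d² configuration leaves the e_g set evenly filled (or empty) — no strong Jahn–Teller driving force.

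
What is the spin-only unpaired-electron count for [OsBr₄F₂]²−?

2 unpaired electrons

Each bromide is −1; each fluoride is −1; balancing the −2 overall charge requires Os(IV).
Osmium is a group-8 element; Os(IV) is therefore d⁴.
The spin state decides the count: a 5d ion has a large Δₒ and is invariably low-spin.
An octahedral low-spin d⁴ ion is t₂g⁴e_g⁰, giving 2 unpaired electrons.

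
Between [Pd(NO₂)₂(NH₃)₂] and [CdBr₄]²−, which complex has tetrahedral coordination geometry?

For [Pd(NO₂)₂(NH₃)₂]: Ligand charges: each nitro (N-bound nitrite) is −1; ammonia is neutral. With an overall charge of 0 the palladium centre must be in the +2 oxidation state. Palladium is a group-10 element; Pd(II) is therefore d⁸. A 4d d⁸ ion has a large crystal-field splitting; square planar leaves the high-energy d_{x²−y²} orbital empty and maximises CFSE. → square planar.
For [CdBr₄]²−: Each bromide is −1; balancing the −2 overall charge requires Cd(II). Cd sits in group 12, so the d-electron count is 12 − 2 = 10. A d¹⁰ ion has no crystal-field stabilisation preference between square planar and tetrahedral, so four ligands adopt the sterically favoured tetrahedral geometry. → tetrahedral.

[CdBr₄]²−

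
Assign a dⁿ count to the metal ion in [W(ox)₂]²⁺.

Each oxalate is −2; balancing the +2 overall charge requires W(VI).
Tungsten is a group-6 element; W(VI) is therefore d⁰.

d0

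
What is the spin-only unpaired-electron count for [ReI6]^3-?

2 unpaired electrons

Summing ligand charges against the −3 overall charge gives an oxidation state of +3 for rhenium.
Rhenium is a group-7 element; Re(III) is therefore d⁴.
The spin state decides the count: a 5d ion has a large Δₒ and is invariably low-spin.
An octahedral low-spin d⁴ ion is t₂g⁴e_g⁰, giving 2 unpaired electrons.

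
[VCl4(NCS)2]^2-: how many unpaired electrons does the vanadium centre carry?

1 unpaired electron

Summing ligand charges against the −2 overall charge gives an oxidation state of +4 for vanadium.
Vanadium is a group-5 element; V(IV) is therefore d¹.
In an octahedral field the d¹ configuration is t₂g¹e_g⁰ (only one arrangement possible), giving 1 unpaired electron.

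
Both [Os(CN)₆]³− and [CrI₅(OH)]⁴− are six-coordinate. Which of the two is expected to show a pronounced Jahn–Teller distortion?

[CrI₅(OH)]⁴−

[Os(CN)₆]³−: Each cyanide is −1; balancing the −3 overall charge requires Os(III). Group 8 minus oxidation state 3 gives a d⁵ configuration. A 5d ion has a large Δₒ and is invariably low-spin. The d⁵ configuration leaves the e_g set evenly filled (or empty) — no strong Jahn–Teller driving force.
[CrI₅(OH)]⁴−: Ligand charges: each iodide is −1; each hydroxide is −1. With an overall charge of −4 the chromium centre must be in the +2 oxidation state. Chromium is a group-6 element; Cr(II) is therefore d⁴. Hydroxide and iodide are weak-field ligands for a first-row metal, so the complex is high-spin. The t₂g³e_g¹ (high-spin) configuration has an unevenly filled e_g set; the Jahn–Teller theorem predicts a tetragonal distortion (typically axial elongation) to lift the degeneracy.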